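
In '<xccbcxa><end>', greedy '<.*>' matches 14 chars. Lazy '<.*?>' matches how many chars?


Greedy '<.*>' tries to match as MUCH as possible.
Lazy '<.*?>' tries to match as LITTLE as possible.

String: '<xccbcxa><end>'
Greedy '<.*>' starts at first '<' and extends to the LAST '>': '<xccbcxa><end>' (14 chars)
Lazy '<.*?>' starts at first '<' and stops at the FIRST '>': '<xccbcxa>' (9 chars)

9


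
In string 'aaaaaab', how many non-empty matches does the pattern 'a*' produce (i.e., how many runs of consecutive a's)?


Pattern 'a*' matches zero or more a's. We want non-empty runs of consecutive a's.
String: 'aaaaaab'
Walking through the string to find runs of a's:
  Run 1: positions 0-5 -> 'aaaaaa'
Non-empty runs found: ['aaaaaa']
Count: 1

1


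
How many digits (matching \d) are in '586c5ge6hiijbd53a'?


\d matches any digit 0-9.
Scanning '586c5ge6hiijbd53a':
  pos 0: '5' -> DIGIT
  pos 1: '8' -> DIGIT
  pos 2: '6' -> DIGIT
  pos 4: '5' -> DIGIT
  pos 7: '6' -> DIGIT
  pos 14: '5' -> DIGIT
  pos 15: '3' -> DIGIT
Digits found: ['5', '8', '6', '5', '6', '5', '3']
Total: 7

7


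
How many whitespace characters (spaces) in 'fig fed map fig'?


\s matches whitespace characters (spaces, tabs, etc.).
Text: 'fig fed map fig'
This text has 4 words separated by spaces.
Number of spaces = number of words - 1 = 4 - 1 = 3

3


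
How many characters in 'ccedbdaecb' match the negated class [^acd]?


Negated class [^acd] matches any char NOT in {a, c, d}
Scanning 'ccedbdaecb':
  pos 0: 'c' -> no (excluded)
  pos 1: 'c' -> no (excluded)
  pos 2: 'e' -> MATCH
  pos 3: 'd' -> no (excluded)
  pos 4: 'b' -> MATCH
  pos 5: 'd' -> no (excluded)
  pos 6: 'a' -> no (excluded)
  pos 7: 'e' -> MATCH
  pos 8: 'c' -> no (excluded)
  pos 9: 'b' -> MATCH
Total matches: 4

4


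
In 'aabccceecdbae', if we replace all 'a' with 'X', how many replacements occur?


re.sub('a', 'X', text) replaces every occurrence of 'a' with 'X'.
Text: 'aabccceecdbae'
Scanning for 'a':
  pos 0: 'a' -> replacement #1
  pos 1: 'a' -> replacement #2
  pos 11: 'a' -> replacement #3
Total replacements: 3

3


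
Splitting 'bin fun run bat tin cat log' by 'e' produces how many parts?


Splitting by 'e' breaks the string at each occurrence of the separator.
Text: 'bin fun run bat tin cat log'
Parts after split:
  Part 1: 'bin fun run bat tin cat log'
Total parts: 1

1


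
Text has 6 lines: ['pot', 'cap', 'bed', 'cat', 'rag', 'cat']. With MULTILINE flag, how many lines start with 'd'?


With MULTILINE flag, ^ matches the start of each line.
Lines: ['pot', 'cap', 'bed', 'cat', 'rag', 'cat']
Checking which lines start with 'd':
  Line 1: 'pot' -> no
  Line 2: 'cap' -> no
  Line 3: 'bed' -> no
  Line 4: 'cat' -> no
  Line 5: 'rag' -> no
  Line 6: 'cat' -> no
Matching lines: []
Count: 0

0


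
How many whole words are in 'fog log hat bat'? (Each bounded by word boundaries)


Word boundaries (\b) mark the start/end of each word.
Text: 'fog log hat bat'
Splitting by whitespace:
  Word 1: 'fog'
  Word 2: 'log'
  Word 3: 'hat'
  Word 4: 'bat'
Total whole words: 4

4


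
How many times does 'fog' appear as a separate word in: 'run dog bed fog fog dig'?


Scanning each word for exact match 'fog':
  Word 1: 'run' -> no
  Word 2: 'dog' -> no
  Word 3: 'bed' -> no
  Word 4: 'fog' -> MATCH
  Word 5: 'fog' -> MATCH
  Word 6: 'dig' -> no
Total matches: 2

2


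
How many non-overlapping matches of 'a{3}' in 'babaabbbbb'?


Pattern 'a{3}' matches exactly 3 consecutive a's (greedy, non-overlapping).
String: 'babaabbbbb'
Scanning for runs of a's:
  Run at pos 1: 'a' (length 1) -> 0 match(es)
  Run at pos 3: 'aa' (length 2) -> 0 match(es)
Matches found: []
Total: 0

0


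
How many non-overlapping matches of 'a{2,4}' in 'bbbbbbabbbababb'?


Pattern 'a{2,4}' matches between 2 and 4 consecutive a's (greedy).
String: 'bbbbbbabbbababb'
Finding runs of a's and applying greedy matching:
  Run at pos 6: 'a' (length 1)
  Run at pos 10: 'a' (length 1)
  Run at pos 12: 'a' (length 1)
Matches: []
Count: 0

0


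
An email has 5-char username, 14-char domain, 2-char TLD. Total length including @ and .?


An email address has format: username@domain.tld
Username length: 5
'@' character: 1
Domain length: 14
'.' character: 1
TLD length: 2
Total = 5 + 1 + 14 + 1 + 2 = 23

23


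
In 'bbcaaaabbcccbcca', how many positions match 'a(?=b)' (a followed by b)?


Lookahead 'a(?=b)' matches 'a' only when followed by 'b'.
String: 'bbcaaaabbcccbcca'
Checking each position where char is 'a':
  pos 3: 'a' -> no (next='a')
  pos 4: 'a' -> no (next='a')
  pos 5: 'a' -> no (next='a')
  pos 6: 'a' -> MATCH (next='b')
Matching positions: [6]
Count: 1

1


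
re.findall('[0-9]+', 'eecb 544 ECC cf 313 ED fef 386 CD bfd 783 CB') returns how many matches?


Pattern '[0-9]+' finds one or more digits.
Text: 'eecb 544 ECC cf 313 ED fef 386 CD bfd 783 CB'
Scanning for matches:
  Match 1: '544'
  Match 2: '313'
  Match 3: '386'
  Match 4: '783'
Total matches: 4

4


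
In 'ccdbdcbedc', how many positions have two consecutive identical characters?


Looking for consecutive identical characters in 'ccdbdcbedc':
  pos 0-1: 'c' vs 'c' -> MATCH ('cc')
  pos 1-2: 'c' vs 'd' -> different
  pos 2-3: 'd' vs 'b' -> different
  pos 3-4: 'b' vs 'd' -> different
  pos 4-5: 'd' vs 'c' -> different
  pos 5-6: 'c' vs 'b' -> different
  pos 6-7: 'b' vs 'e' -> different
  pos 7-8: 'e' vs 'd' -> different
  pos 8-9: 'd' vs 'c' -> different
Consecutive identical pairs: ['cc']
Count: 1

1


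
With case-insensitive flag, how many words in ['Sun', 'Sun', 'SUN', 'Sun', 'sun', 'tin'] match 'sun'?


Case-insensitive matching: compare each word's lowercase form to 'sun'.
  'Sun' -> lower='sun' -> MATCH
  'Sun' -> lower='sun' -> MATCH
  'SUN' -> lower='sun' -> MATCH
  'Sun' -> lower='sun' -> MATCH
  'sun' -> lower='sun' -> MATCH
  'tin' -> lower='tin' -> no
Matches: ['Sun', 'Sun', 'SUN', 'Sun', 'sun']
Count: 5

5


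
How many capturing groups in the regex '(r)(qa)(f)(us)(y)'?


To count capturing groups, count each '(' that starts a group.
Pattern: '(r)(qa)(f)(us)(y)'
Walking through the pattern:
  Position 0: '(' -> group #1
  Position 3: '(' -> group #2
  Position 7: '(' -> group #3
  Position 10: '(' -> group #4
  Position 14: '(' -> group #5
Total capturing groups: 5

5


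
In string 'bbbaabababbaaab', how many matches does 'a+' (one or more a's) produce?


Pattern 'a+' matches one or more consecutive a's.
String: 'bbbaabababbaaab'
Scanning for runs of a:
  Match 1: 'aa' (length 2)
  Match 2: 'a' (length 1)
  Match 3: 'a' (length 1)
  Match 4: 'aaa' (length 3)
Total matches: 4

4


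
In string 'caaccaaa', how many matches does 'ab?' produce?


Pattern 'ab?' matches 'a' optionally followed by 'b'.
String: 'caaccaaa'
Scanning left to right for 'a' then checking next char:
  Match 1: 'a' (a not followed by b)
  Match 2: 'a' (a not followed by b)
  Match 3: 'a' (a not followed by b)
  Match 4: 'a' (a not followed by b)
  Match 5: 'a' (a not followed by b)
Total matches: 5

5


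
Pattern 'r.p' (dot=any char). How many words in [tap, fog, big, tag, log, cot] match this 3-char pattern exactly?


Pattern 'r.p' means: starts with 'r', any single char, ends with 'p'.
Checking each word (must be exactly 3 chars):
  'tap' (len=3): no
  'fog' (len=3): no
  'big' (len=3): no
  'tag' (len=3): no
  'log' (len=3): no
  'cot' (len=3): no
Matching words: []
Total: 0

0


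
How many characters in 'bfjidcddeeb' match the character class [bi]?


Character class [bi] matches any of: {b, i}
Scanning string 'bfjidcddeeb' character by character:
  pos 0: 'b' -> MATCH
  pos 1: 'f' -> no
  pos 2: 'j' -> no
  pos 3: 'i' -> MATCH
  pos 4: 'd' -> no
  pos 5: 'c' -> no
  pos 6: 'd' -> no
  pos 7: 'd' -> no
  pos 8: 'e' -> no
  pos 9: 'e' -> no
  pos 10: 'b' -> MATCH
Total matches: 3

3


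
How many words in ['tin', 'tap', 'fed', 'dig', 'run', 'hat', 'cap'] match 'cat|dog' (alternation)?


Alternation 'cat|dog' matches either 'cat' or 'dog'.
Checking each word:
  'tin' -> no
  'tap' -> no
  'fed' -> no
  'dig' -> no
  'run' -> no
  'hat' -> no
  'cap' -> no
Matches: []
Count: 0

0


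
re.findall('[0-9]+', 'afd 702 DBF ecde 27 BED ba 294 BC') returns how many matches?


Pattern '[0-9]+' finds one or more digits.
Text: 'afd 702 DBF ecde 27 BED ba 294 BC'
Scanning for matches:
  Match 1: '702'
  Match 2: '27'
  Match 3: '294'
Total matches: 3

3


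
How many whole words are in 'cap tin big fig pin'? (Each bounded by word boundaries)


Word boundaries (\b) mark the start/end of each word.
Text: 'cap tin big fig pin'
Splitting by whitespace:
  Word 1: 'cap'
  Word 2: 'tin'
  Word 3: 'big'
  Word 4: 'fig'
  Word 5: 'pin'
Total whole words: 5

5


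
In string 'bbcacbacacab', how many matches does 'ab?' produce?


Pattern 'ab?' matches 'a' optionally followed by 'b'.
String: 'bbcacbacacab'
Scanning left to right for 'a' then checking next char:
  Match 1: 'a' (a not followed by b)
  Match 2: 'a' (a not followed by b)
  Match 3: 'a' (a not followed by b)
  Match 4: 'ab' (a followed by b)
Total matches: 4

4


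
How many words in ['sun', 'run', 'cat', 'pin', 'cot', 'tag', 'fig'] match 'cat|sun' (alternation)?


Alternation 'cat|sun' matches either 'cat' or 'sun'.
Checking each word:
  'sun' -> MATCH
  'run' -> no
  'cat' -> MATCH
  'pin' -> no
  'cot' -> no
  'tag' -> no
  'fig' -> no
Matches: ['sun', 'cat']
Count: 2

2


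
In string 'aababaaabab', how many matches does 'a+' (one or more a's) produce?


Pattern 'a+' matches one or more consecutive a's.
String: 'aababaaabab'
Scanning for runs of a:
  Match 1: 'aa' (length 2)
  Match 2: 'a' (length 1)
  Match 3: 'aaa' (length 3)
  Match 4: 'a' (length 1)
Total matches: 4

4


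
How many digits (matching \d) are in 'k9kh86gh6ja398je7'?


\d matches any digit 0-9.
Scanning 'k9kh86gh6ja398je7':
  pos 1: '9' -> DIGIT
  pos 4: '8' -> DIGIT
  pos 5: '6' -> DIGIT
  pos 8: '6' -> DIGIT
  pos 11: '3' -> DIGIT
  pos 12: '9' -> DIGIT
  pos 13: '8' -> DIGIT
  pos 16: '7' -> DIGIT
Digits found: ['9', '8', '6', '6', '3', '9', '8', '7']
Total: 8

8


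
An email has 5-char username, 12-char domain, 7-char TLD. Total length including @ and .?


An email address has format: username@domain.tld
Username length: 5
'@' character: 1
Domain length: 12
'.' character: 1
TLD length: 7
Total = 5 + 1 + 12 + 1 + 7 = 26

26


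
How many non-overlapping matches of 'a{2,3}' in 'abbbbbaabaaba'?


Pattern 'a{2,3}' matches between 2 and 3 consecutive a's (greedy).
String: 'abbbbbaabaaba'
Finding runs of a's and applying greedy matching:
  Run at pos 0: 'a' (length 1)
  Run at pos 6: 'aa' (length 2)
  Run at pos 9: 'aa' (length 2)
  Run at pos 12: 'a' (length 1)
Matches: ['aa', 'aa']
Count: 2

2


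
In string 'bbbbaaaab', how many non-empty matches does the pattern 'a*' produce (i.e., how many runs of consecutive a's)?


Pattern 'a*' matches zero or more a's. We want non-empty runs of consecutive a's.
String: 'bbbbaaaab'
Walking through the string to find runs of a's:
  Run 1: positions 4-7 -> 'aaaa'
Non-empty runs found: ['aaaa']
Count: 1

1


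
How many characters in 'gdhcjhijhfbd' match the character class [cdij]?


Character class [cdij] matches any of: {c, d, i, j}
Scanning string 'gdhcjhijhfbd' character by character:
  pos 0: 'g' -> no
  pos 1: 'd' -> MATCH
  pos 2: 'h' -> no
  pos 3: 'c' -> MATCH
  pos 4: 'j' -> MATCH
  pos 5: 'h' -> no
  pos 6: 'i' -> MATCH
  pos 7: 'j' -> MATCH
  pos 8: 'h' -> no
  pos 9: 'f' -> no
  pos 10: 'b' -> no
  pos 11: 'd' -> MATCH
Total matches: 6

6


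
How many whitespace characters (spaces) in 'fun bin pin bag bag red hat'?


\s matches whitespace characters (spaces, tabs, etc.).
Text: 'fun bin pin bag bag red hat'
This text has 7 words separated by spaces.
Number of spaces = number of words - 1 = 7 - 1 = 6

6


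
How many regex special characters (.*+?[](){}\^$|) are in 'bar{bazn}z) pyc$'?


Regex special characters are: . * + ? [ ] ( ) { } \ ^ $ |
Scanning 'bar{bazn}z) pyc$':
  pos 3: '{' -> SPECIAL
  pos 8: '}' -> SPECIAL
  pos 10: ')' -> SPECIAL
  pos 15: '$' -> SPECIAL
Special chars found: ['{', '}', ')', '$']
Total: 4

4


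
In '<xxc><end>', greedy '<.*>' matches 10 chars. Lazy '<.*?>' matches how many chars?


Greedy '<.*>' tries to match as MUCH as possible.
Lazy '<.*?>' tries to match as LITTLE as possible.

String: '<xxc><end>'
Greedy '<.*>' starts at first '<' and extends to the LAST '>': '<xxc><end>' (10 chars)
Lazy '<.*?>' starts at first '<' and stops at the FIRST '>': '<xxc>' (5 chars)

5


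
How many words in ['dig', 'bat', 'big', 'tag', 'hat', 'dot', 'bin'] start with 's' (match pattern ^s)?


Pattern ^s anchors to start of word. Check which words begin with 's':
  'dig' -> no
  'bat' -> no
  'big' -> no
  'tag' -> no
  'hat' -> no
  'dot' -> no
  'bin' -> no
Matching words: []
Count: 0

0


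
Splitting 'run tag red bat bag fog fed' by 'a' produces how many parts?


Splitting by 'a' breaks the string at each occurrence of the separator.
Text: 'run tag red bat bag fog fed'
Parts after split:
  Part 1: 'run t'
  Part 2: 'g red b'
  Part 3: 't b'
  Part 4: 'g fog fed'
Total parts: 4

4


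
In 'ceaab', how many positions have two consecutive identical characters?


Looking for consecutive identical characters in 'ceaab':
  pos 0-1: 'c' vs 'e' -> different
  pos 1-2: 'e' vs 'a' -> different
  pos 2-3: 'a' vs 'a' -> MATCH ('aa')
  pos 3-4: 'a' vs 'b' -> different
Consecutive identical pairs: ['aa']
Count: 1

1


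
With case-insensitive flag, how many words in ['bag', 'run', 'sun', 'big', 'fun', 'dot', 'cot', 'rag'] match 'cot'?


Case-insensitive matching: compare each word's lowercase form to 'cot'.
  'bag' -> lower='bag' -> no
  'run' -> lower='run' -> no
  'sun' -> lower='sun' -> no
  'big' -> lower='big' -> no
  'fun' -> lower='fun' -> no
  'dot' -> lower='dot' -> no
  'cot' -> lower='cot' -> MATCH
  'rag' -> lower='rag' -> no
Matches: ['cot']
Count: 1

1


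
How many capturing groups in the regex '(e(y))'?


To count capturing groups, count each '(' that starts a group.
Pattern: '(e(y))'
Walking through the pattern:
  Position 0: '(' -> group #1
  Position 2: '(' -> group #2
Total capturing groups: 2

2


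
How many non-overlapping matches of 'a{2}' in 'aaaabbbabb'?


Pattern 'a{2}' matches exactly 2 consecutive a's (greedy, non-overlapping).
String: 'aaaabbbabb'
Scanning for runs of a's:
  Run at pos 0: 'aaaa' (length 4) -> 2 match(es)
  Run at pos 7: 'a' (length 1) -> 0 match(es)
Matches found: ['aa', 'aa']
Total: 2

2


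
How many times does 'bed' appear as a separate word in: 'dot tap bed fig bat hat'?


Scanning each word for exact match 'bed':
  Word 1: 'dot' -> no
  Word 2: 'tap' -> no
  Word 3: 'bed' -> MATCH
  Word 4: 'fig' -> no
  Word 5: 'bat' -> no
  Word 6: 'hat' -> no
Total matches: 1

1


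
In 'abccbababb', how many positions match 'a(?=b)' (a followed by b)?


Lookahead 'a(?=b)' matches 'a' only when followed by 'b'.
String: 'abccbababb'
Checking each position where char is 'a':
  pos 0: 'a' -> MATCH (next='b')
  pos 5: 'a' -> MATCH (next='b')
  pos 7: 'a' -> MATCH (next='b')
Matching positions: [0, 5, 7]
Count: 3

3


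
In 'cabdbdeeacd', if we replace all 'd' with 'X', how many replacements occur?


re.sub('d', 'X', text) replaces every occurrence of 'd' with 'X'.
Text: 'cabdbdeeacd'
Scanning for 'd':
  pos 3: 'd' -> replacement #1
  pos 5: 'd' -> replacement #2
  pos 10: 'd' -> replacement #3
Total replacements: 3

3


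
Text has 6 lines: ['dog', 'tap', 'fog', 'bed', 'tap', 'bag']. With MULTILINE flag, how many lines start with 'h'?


With MULTILINE flag, ^ matches the start of each line.
Lines: ['dog', 'tap', 'fog', 'bed', 'tap', 'bag']
Checking which lines start with 'h':
  Line 1: 'dog' -> no
  Line 2: 'tap' -> no
  Line 3: 'fog' -> no
  Line 4: 'bed' -> no
  Line 5: 'tap' -> no
  Line 6: 'bag' -> no
Matching lines: []
Count: 0

0


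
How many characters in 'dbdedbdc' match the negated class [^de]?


Negated class [^de] matches any char NOT in {d, e}
Scanning 'dbdedbdc':
  pos 0: 'd' -> no (excluded)
  pos 1: 'b' -> MATCH
  pos 2: 'd' -> no (excluded)
  pos 3: 'e' -> no (excluded)
  pos 4: 'd' -> no (excluded)
  pos 5: 'b' -> MATCH
  pos 6: 'd' -> no (excluded)
  pos 7: 'c' -> MATCH
Total matches: 3

3


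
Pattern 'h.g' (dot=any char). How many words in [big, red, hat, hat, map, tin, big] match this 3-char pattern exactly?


Pattern 'h.g' means: starts with 'h', any single char, ends with 'g'.
Checking each word (must be exactly 3 chars):
  'big' (len=3): no
  'red' (len=3): no
  'hat' (len=3): no
  'hat' (len=3): no
  'map' (len=3): no
  'tin' (len=3): no
  'big' (len=3): no
Matching words: []
Total: 0

0


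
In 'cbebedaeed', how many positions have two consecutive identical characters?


Looking for consecutive identical characters in 'cbebedaeed':
  pos 0-1: 'c' vs 'b' -> different
  pos 1-2: 'b' vs 'e' -> different
  pos 2-3: 'e' vs 'b' -> different
  pos 3-4: 'b' vs 'e' -> different
  pos 4-5: 'e' vs 'd' -> different
  pos 5-6: 'd' vs 'a' -> different
  pos 6-7: 'a' vs 'e' -> different
  pos 7-8: 'e' vs 'e' -> MATCH ('ee')
  pos 8-9: 'e' vs 'd' -> different
Consecutive identical pairs: ['ee']
Count: 1

1


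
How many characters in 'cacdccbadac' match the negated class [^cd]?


Negated class [^cd] matches any char NOT in {c, d}
Scanning 'cacdccbadac':
  pos 0: 'c' -> no (excluded)
  pos 1: 'a' -> MATCH
  pos 2: 'c' -> no (excluded)
  pos 3: 'd' -> no (excluded)
  pos 4: 'c' -> no (excluded)
  pos 5: 'c' -> no (excluded)
  pos 6: 'b' -> MATCH
  pos 7: 'a' -> MATCH
  pos 8: 'd' -> no (excluded)
  pos 9: 'a' -> MATCH
  pos 10: 'c' -> no (excluded)
Total matches: 4

4


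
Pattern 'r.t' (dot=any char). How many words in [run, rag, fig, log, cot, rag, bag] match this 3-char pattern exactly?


Pattern 'r.t' means: starts with 'r', any single char, ends with 't'.
Checking each word (must be exactly 3 chars):
  'run' (len=3): no
  'rag' (len=3): no
  'fig' (len=3): no
  'log' (len=3): no
  'cot' (len=3): no
  'rag' (len=3): no
  'bag' (len=3): no
Matching words: []
Total: 0

0


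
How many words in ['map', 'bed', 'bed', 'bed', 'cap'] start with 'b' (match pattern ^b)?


Pattern ^b anchors to start of word. Check which words begin with 'b':
  'map' -> no
  'bed' -> MATCH (starts with 'b')
  'bed' -> MATCH (starts with 'b')
  'bed' -> MATCH (starts with 'b')
  'cap' -> no
Matching words: ['bed', 'bed', 'bed']
Count: 3

3


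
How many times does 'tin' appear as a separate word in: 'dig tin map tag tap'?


Scanning each word for exact match 'tin':
  Word 1: 'dig' -> no
  Word 2: 'tin' -> MATCH
  Word 3: 'map' -> no
  Word 4: 'tag' -> no
  Word 5: 'tap' -> no
Total matches: 1

1


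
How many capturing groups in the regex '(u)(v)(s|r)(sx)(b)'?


To count capturing groups, count each '(' that starts a group.
Pattern: '(u)(v)(s|r)(sx)(b)'
Walking through the pattern:
  Position 0: '(' -> group #1
  Position 3: '(' -> group #2
  Position 6: '(' -> group #3
  Position 11: '(' -> group #4
  Position 15: '(' -> group #5
Total capturing groups: 5

5


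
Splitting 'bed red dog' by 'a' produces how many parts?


Splitting by 'a' breaks the string at each occurrence of the separator.
Text: 'bed red dog'
Parts after split:
  Part 1: 'bed red dog'
Total parts: 1

1


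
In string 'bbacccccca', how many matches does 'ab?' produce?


Pattern 'ab?' matches 'a' optionally followed by 'b'.
String: 'bbacccccca'
Scanning left to right for 'a' then checking next char:
  Match 1: 'a' (a not followed by b)
  Match 2: 'a' (a not followed by b)
Total matches: 2

2


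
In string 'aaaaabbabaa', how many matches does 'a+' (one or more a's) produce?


Pattern 'a+' matches one or more consecutive a's.
String: 'aaaaabbabaa'
Scanning for runs of a:
  Match 1: 'aaaaa' (length 5)
  Match 2: 'a' (length 1)
  Match 3: 'aa' (length 2)
Total matches: 3

3


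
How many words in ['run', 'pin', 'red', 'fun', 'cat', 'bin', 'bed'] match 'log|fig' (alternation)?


Alternation 'log|fig' matches either 'log' or 'fig'.
Checking each word:
  'run' -> no
  'pin' -> no
  'red' -> no
  'fun' -> no
  'cat' -> no
  'bin' -> no
  'bed' -> no
Matches: []
Count: 0

0


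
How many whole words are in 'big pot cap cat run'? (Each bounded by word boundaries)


Word boundaries (\b) mark the start/end of each word.
Text: 'big pot cap cat run'
Splitting by whitespace:
  Word 1: 'big'
  Word 2: 'pot'
  Word 3: 'cap'
  Word 4: 'cat'
  Word 5: 'run'
Total whole words: 5

5


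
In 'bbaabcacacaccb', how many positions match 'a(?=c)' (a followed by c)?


Lookahead 'a(?=c)' matches 'a' only when followed by 'c'.
String: 'bbaabcacacaccb'
Checking each position where char is 'a':
  pos 2: 'a' -> no (next='a')
  pos 3: 'a' -> no (next='b')
  pos 6: 'a' -> MATCH (next='c')
  pos 8: 'a' -> MATCH (next='c')
  pos 10: 'a' -> MATCH (next='c')
Matching positions: [6, 8, 10]
Count: 3

3


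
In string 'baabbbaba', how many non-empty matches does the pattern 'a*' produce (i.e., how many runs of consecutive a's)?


Pattern 'a*' matches zero or more a's. We want non-empty runs of consecutive a's.
String: 'baabbbaba'
Walking through the string to find runs of a's:
  Run 1: positions 1-2 -> 'aa'
  Run 2: positions 6-6 -> 'a'
  Run 3: positions 8-8 -> 'a'
Non-empty runs found: ['aa', 'a', 'a']
Count: 3

3


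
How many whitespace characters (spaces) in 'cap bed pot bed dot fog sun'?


\s matches whitespace characters (spaces, tabs, etc.).
Text: 'cap bed pot bed dot fog sun'
This text has 7 words separated by spaces.
Number of spaces = number of words - 1 = 7 - 1 = 6

6


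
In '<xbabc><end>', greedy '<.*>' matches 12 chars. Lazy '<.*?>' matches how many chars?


Greedy '<.*>' tries to match as MUCH as possible.
Lazy '<.*?>' tries to match as LITTLE as possible.

String: '<xbabc><end>'
Greedy '<.*>' starts at first '<' and extends to the LAST '>': '<xbabc><end>' (12 chars)
Lazy '<.*?>' starts at first '<' and stops at the FIRST '>': '<xbabc>' (7 chars)

7


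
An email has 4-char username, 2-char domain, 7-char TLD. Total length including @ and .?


An email address has format: username@domain.tld
Username length: 4
'@' character: 1
Domain length: 2
'.' character: 1
TLD length: 7
Total = 4 + 1 + 2 + 1 + 7 = 15

15


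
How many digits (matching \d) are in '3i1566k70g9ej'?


\d matches any digit 0-9.
Scanning '3i1566k70g9ej':
  pos 0: '3' -> DIGIT
  pos 2: '1' -> DIGIT
  pos 3: '5' -> DIGIT
  pos 4: '6' -> DIGIT
  pos 5: '6' -> DIGIT
  pos 7: '7' -> DIGIT
  pos 8: '0' -> DIGIT
  pos 10: '9' -> DIGIT
Digits found: ['3', '1', '5', '6', '6', '7', '0', '9']
Total: 8

8


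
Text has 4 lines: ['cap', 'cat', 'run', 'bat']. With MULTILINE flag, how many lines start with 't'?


With MULTILINE flag, ^ matches the start of each line.
Lines: ['cap', 'cat', 'run', 'bat']
Checking which lines start with 't':
  Line 1: 'cap' -> no
  Line 2: 'cat' -> no
  Line 3: 'run' -> no
  Line 4: 'bat' -> no
Matching lines: []
Count: 0

0


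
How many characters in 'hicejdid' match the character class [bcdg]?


Character class [bcdg] matches any of: {b, c, d, g}
Scanning string 'hicejdid' character by character:
  pos 0: 'h' -> no
  pos 1: 'i' -> no
  pos 2: 'c' -> MATCH
  pos 3: 'e' -> no
  pos 4: 'j' -> no
  pos 5: 'd' -> MATCH
  pos 6: 'i' -> no
  pos 7: 'd' -> MATCH
Total matches: 3

3


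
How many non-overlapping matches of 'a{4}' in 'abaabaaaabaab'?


Pattern 'a{4}' matches exactly 4 consecutive a's (greedy, non-overlapping).
String: 'abaabaaaabaab'
Scanning for runs of a's:
  Run at pos 0: 'a' (length 1) -> 0 match(es)
  Run at pos 2: 'aa' (length 2) -> 0 match(es)
  Run at pos 5: 'aaaa' (length 4) -> 1 match(es)
  Run at pos 10: 'aa' (length 2) -> 0 match(es)
Matches found: ['aaaa']
Total: 1

1


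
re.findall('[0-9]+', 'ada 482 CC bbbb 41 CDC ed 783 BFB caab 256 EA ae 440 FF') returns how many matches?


Pattern '[0-9]+' finds one or more digits.
Text: 'ada 482 CC bbbb 41 CDC ed 783 BFB caab 256 EA ae 440 FF'
Scanning for matches:
  Match 1: '482'
  Match 2: '41'
  Match 3: '783'
  Match 4: '256'
  Match 5: '440'
Total matches: 5

5


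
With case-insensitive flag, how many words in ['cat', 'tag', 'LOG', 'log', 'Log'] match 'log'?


Case-insensitive matching: compare each word's lowercase form to 'log'.
  'cat' -> lower='cat' -> no
  'tag' -> lower='tag' -> no
  'LOG' -> lower='log' -> MATCH
  'log' -> lower='log' -> MATCH
  'Log' -> lower='log' -> MATCH
Matches: ['LOG', 'log', 'Log']
Count: 3

3


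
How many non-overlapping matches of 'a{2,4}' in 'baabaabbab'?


Pattern 'a{2,4}' matches between 2 and 4 consecutive a's (greedy).
String: 'baabaabbab'
Finding runs of a's and applying greedy matching:
  Run at pos 1: 'aa' (length 2)
  Run at pos 4: 'aa' (length 2)
  Run at pos 8: 'a' (length 1)
Matches: ['aa', 'aa']
Count: 2

2


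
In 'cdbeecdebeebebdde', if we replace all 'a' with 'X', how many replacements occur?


re.sub('a', 'X', text) replaces every occurrence of 'a' with 'X'.
Text: 'cdbeecdebeebebdde'
Scanning for 'a':
Total replacements: 0

0


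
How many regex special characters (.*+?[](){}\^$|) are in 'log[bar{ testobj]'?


Regex special characters are: . * + ? [ ] ( ) { } \ ^ $ |
Scanning 'log[bar{ testobj]':
  pos 3: '[' -> SPECIAL
  pos 7: '{' -> SPECIAL
  pos 16: ']' -> SPECIAL
Special chars found: ['[', '{', ']']
Total: 3

3


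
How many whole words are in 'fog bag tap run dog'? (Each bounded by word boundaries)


Word boundaries (\b) mark the start/end of each word.
Text: 'fog bag tap run dog'
Splitting by whitespace:
  Word 1: 'fog'
  Word 2: 'bag'
  Word 3: 'tap'
  Word 4: 'run'
  Word 5: 'dog'
Total whole words: 5

5


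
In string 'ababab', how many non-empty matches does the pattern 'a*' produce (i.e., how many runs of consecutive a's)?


Pattern 'a*' matches zero or more a's. We want non-empty runs of consecutive a's.
String: 'ababab'
Walking through the string to find runs of a's:
  Run 1: positions 0-0 -> 'a'
  Run 2: positions 2-2 -> 'a'
  Run 3: positions 4-4 -> 'a'
Non-empty runs found: ['a', 'a', 'a']
Count: 3

3


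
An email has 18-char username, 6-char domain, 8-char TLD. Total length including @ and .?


An email address has format: username@domain.tld
Username length: 18
'@' character: 1
Domain length: 6
'.' character: 1
TLD length: 8
Total = 18 + 1 + 6 + 1 + 8 = 34

34


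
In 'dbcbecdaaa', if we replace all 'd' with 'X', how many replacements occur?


re.sub('d', 'X', text) replaces every occurrence of 'd' with 'X'.
Text: 'dbcbecdaaa'
Scanning for 'd':
  pos 0: 'd' -> replacement #1
  pos 6: 'd' -> replacement #2
Total replacements: 2

2


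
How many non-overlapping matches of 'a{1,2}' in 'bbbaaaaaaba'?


Pattern 'a{1,2}' matches between 1 and 2 consecutive a's (greedy).
String: 'bbbaaaaaaba'
Finding runs of a's and applying greedy matching:
  Run at pos 3: 'aaaaaa' (length 6)
  Run at pos 10: 'a' (length 1)
Matches: ['aa', 'aa', 'aa', 'a']
Count: 4

4


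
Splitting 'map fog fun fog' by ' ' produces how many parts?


Splitting by ' ' breaks the string at each occurrence of the separator.
Text: 'map fog fun fog'
Parts after split:
  Part 1: 'map'
  Part 2: 'fog'
  Part 3: 'fun'
  Part 4: 'fog'
Total parts: 4

4


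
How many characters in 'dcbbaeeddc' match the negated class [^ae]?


Negated class [^ae] matches any char NOT in {a, e}
Scanning 'dcbbaeeddc':
  pos 0: 'd' -> MATCH
  pos 1: 'c' -> MATCH
  pos 2: 'b' -> MATCH
  pos 3: 'b' -> MATCH
  pos 4: 'a' -> no (excluded)
  pos 5: 'e' -> no (excluded)
  pos 6: 'e' -> no (excluded)
  pos 7: 'd' -> MATCH
  pos 8: 'd' -> MATCH
  pos 9: 'c' -> MATCH
Total matches: 7

7


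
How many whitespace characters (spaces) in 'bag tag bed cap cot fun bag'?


\s matches whitespace characters (spaces, tabs, etc.).
Text: 'bag tag bed cap cot fun bag'
This text has 7 words separated by spaces.
Number of spaces = number of words - 1 = 7 - 1 = 6

6


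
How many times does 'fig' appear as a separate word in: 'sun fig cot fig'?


Scanning each word for exact match 'fig':
  Word 1: 'sun' -> no
  Word 2: 'fig' -> MATCH
  Word 3: 'cot' -> no
  Word 4: 'fig' -> MATCH
Total matches: 2

2


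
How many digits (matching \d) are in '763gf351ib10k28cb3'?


\d matches any digit 0-9.
Scanning '763gf351ib10k28cb3':
  pos 0: '7' -> DIGIT
  pos 1: '6' -> DIGIT
  pos 2: '3' -> DIGIT
  pos 5: '3' -> DIGIT
  pos 6: '5' -> DIGIT
  pos 7: '1' -> DIGIT
  pos 10: '1' -> DIGIT
  pos 11: '0' -> DIGIT
  pos 13: '2' -> DIGIT
  pos 14: '8' -> DIGIT
  pos 17: '3' -> DIGIT
Digits found: ['7', '6', '3', '3', '5', '1', '1', '0', '2', '8', '3']
Total: 11

11


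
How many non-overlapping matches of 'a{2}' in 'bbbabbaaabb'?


Pattern 'a{2}' matches exactly 2 consecutive a's (greedy, non-overlapping).
String: 'bbbabbaaabb'
Scanning for runs of a's:
  Run at pos 3: 'a' (length 1) -> 0 match(es)
  Run at pos 6: 'aaa' (length 3) -> 1 match(es)
Matches found: ['aa']
Total: 1

1


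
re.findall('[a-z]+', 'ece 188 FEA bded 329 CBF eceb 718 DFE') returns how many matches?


Pattern '[a-z]+' finds one or more lowercase letters.
Text: 'ece 188 FEA bded 329 CBF eceb 718 DFE'
Scanning for matches:
  Match 1: 'ece'
  Match 2: 'bded'
  Match 3: 'eceb'
Total matches: 3

3


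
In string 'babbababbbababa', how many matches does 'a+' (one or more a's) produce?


Pattern 'a+' matches one or more consecutive a's.
String: 'babbababbbababa'
Scanning for runs of a:
  Match 1: 'a' (length 1)
  Match 2: 'a' (length 1)
  Match 3: 'a' (length 1)
  Match 4: 'a' (length 1)
  Match 5: 'a' (length 1)
  Match 6: 'a' (length 1)
Total matches: 6

6


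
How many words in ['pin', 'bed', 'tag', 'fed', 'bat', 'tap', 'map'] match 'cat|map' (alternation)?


Alternation 'cat|map' matches either 'cat' or 'map'.
Checking each word:
  'pin' -> no
  'bed' -> no
  'tag' -> no
  'fed' -> no
  'bat' -> no
  'tap' -> no
  'map' -> MATCH
Matches: ['map']
Count: 1

1


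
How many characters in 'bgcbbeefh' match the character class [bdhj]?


Character class [bdhj] matches any of: {b, d, h, j}
Scanning string 'bgcbbeefh' character by character:
  pos 0: 'b' -> MATCH
  pos 1: 'g' -> no
  pos 2: 'c' -> no
  pos 3: 'b' -> MATCH
  pos 4: 'b' -> MATCH
  pos 5: 'e' -> no
  pos 6: 'e' -> no
  pos 7: 'f' -> no
  pos 8: 'h' -> MATCH
Total matches: 4

4


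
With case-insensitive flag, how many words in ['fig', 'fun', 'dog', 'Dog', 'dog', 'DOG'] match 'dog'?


Case-insensitive matching: compare each word's lowercase form to 'dog'.
  'fig' -> lower='fig' -> no
  'fun' -> lower='fun' -> no
  'dog' -> lower='dog' -> MATCH
  'Dog' -> lower='dog' -> MATCH
  'dog' -> lower='dog' -> MATCH
  'DOG' -> lower='dog' -> MATCH
Matches: ['dog', 'Dog', 'dog', 'DOG']
Count: 4

4


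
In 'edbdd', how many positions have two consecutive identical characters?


Looking for consecutive identical characters in 'edbdd':
  pos 0-1: 'e' vs 'd' -> different
  pos 1-2: 'd' vs 'b' -> different
  pos 2-3: 'b' vs 'd' -> different
  pos 3-4: 'd' vs 'd' -> MATCH ('dd')
Consecutive identical pairs: ['dd']
Count: 1

1


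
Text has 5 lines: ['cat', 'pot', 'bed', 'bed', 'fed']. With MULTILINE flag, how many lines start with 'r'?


With MULTILINE flag, ^ matches the start of each line.
Lines: ['cat', 'pot', 'bed', 'bed', 'fed']
Checking which lines start with 'r':
  Line 1: 'cat' -> no
  Line 2: 'pot' -> no
  Line 3: 'bed' -> no
  Line 4: 'bed' -> no
  Line 5: 'fed' -> no
Matching lines: []
Count: 0

0


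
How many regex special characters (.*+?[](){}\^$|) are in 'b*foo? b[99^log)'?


Regex special characters are: . * + ? [ ] ( ) { } \ ^ $ |
Scanning 'b*foo? b[99^log)':
  pos 1: '*' -> SPECIAL
  pos 5: '?' -> SPECIAL
  pos 8: '[' -> SPECIAL
  pos 11: '^' -> SPECIAL
  pos 15: ')' -> SPECIAL
Special chars found: ['*', '?', '[', '^', ')']
Total: 5

5


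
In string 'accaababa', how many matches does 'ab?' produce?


Pattern 'ab?' matches 'a' optionally followed by 'b'.
String: 'accaababa'
Scanning left to right for 'a' then checking next char:
  Match 1: 'a' (a not followed by b)
  Match 2: 'a' (a not followed by b)
  Match 3: 'ab' (a followed by b)
  Match 4: 'ab' (a followed by b)
  Match 5: 'a' (a not followed by b)
Total matches: 5

5


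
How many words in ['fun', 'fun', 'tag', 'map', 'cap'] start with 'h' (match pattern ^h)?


Pattern ^h anchors to start of word. Check which words begin with 'h':
  'fun' -> no
  'fun' -> no
  'tag' -> no
  'map' -> no
  'cap' -> no
Matching words: []
Count: 0

0


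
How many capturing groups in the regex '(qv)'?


To count capturing groups, count each '(' that starts a group.
Pattern: '(qv)'
Walking through the pattern:
  Position 0: '(' -> group #1
Total capturing groups: 1

1


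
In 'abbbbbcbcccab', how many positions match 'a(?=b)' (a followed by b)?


Lookahead 'a(?=b)' matches 'a' only when followed by 'b'.
String: 'abbbbbcbcccab'
Checking each position where char is 'a':
  pos 0: 'a' -> MATCH (next='b')
  pos 11: 'a' -> MATCH (next='b')
Matching positions: [0, 11]
Count: 2

2


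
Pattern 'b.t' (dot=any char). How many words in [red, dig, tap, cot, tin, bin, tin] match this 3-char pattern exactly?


Pattern 'b.t' means: starts with 'b', any single char, ends with 't'.
Checking each word (must be exactly 3 chars):
  'red' (len=3): no
  'dig' (len=3): no
  'tap' (len=3): no
  'cot' (len=3): no
  'tin' (len=3): no
  'bin' (len=3): no
  'tin' (len=3): no
Matching words: []
Total: 0

0


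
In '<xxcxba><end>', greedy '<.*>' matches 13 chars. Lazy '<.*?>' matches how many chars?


Greedy '<.*>' tries to match as MUCH as possible.
Lazy '<.*?>' tries to match as LITTLE as possible.

String: '<xxcxba><end>'
Greedy '<.*>' starts at first '<' and extends to the LAST '>': '<xxcxba><end>' (13 chars)
Lazy '<.*?>' starts at first '<' and stops at the FIRST '>': '<xxcxba>' (8 chars)

8


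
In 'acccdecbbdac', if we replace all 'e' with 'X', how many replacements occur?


re.sub('e', 'X', text) replaces every occurrence of 'e' with 'X'.
Text: 'acccdecbbdac'
Scanning for 'e':
  pos 5: 'e' -> replacement #1
Total replacements: 1

1


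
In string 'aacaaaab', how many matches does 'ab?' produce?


Pattern 'ab?' matches 'a' optionally followed by 'b'.
String: 'aacaaaab'
Scanning left to right for 'a' then checking next char:
  Match 1: 'a' (a not followed by b)
  Match 2: 'a' (a not followed by b)
  Match 3: 'a' (a not followed by b)
  Match 4: 'a' (a not followed by b)
  Match 5: 'a' (a not followed by b)
  Match 6: 'ab' (a followed by b)
Total matches: 6

6


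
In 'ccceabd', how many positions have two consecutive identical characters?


Looking for consecutive identical characters in 'ccceabd':
  pos 0-1: 'c' vs 'c' -> MATCH ('cc')
  pos 1-2: 'c' vs 'c' -> MATCH ('cc')
  pos 2-3: 'c' vs 'e' -> different
  pos 3-4: 'e' vs 'a' -> different
  pos 4-5: 'a' vs 'b' -> different
  pos 5-6: 'b' vs 'd' -> different
Consecutive identical pairs: ['cc', 'cc']
Count: 2

2


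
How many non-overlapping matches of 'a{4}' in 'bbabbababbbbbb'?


Pattern 'a{4}' matches exactly 4 consecutive a's (greedy, non-overlapping).
String: 'bbabbababbbbbb'
Scanning for runs of a's:
  Run at pos 2: 'a' (length 1) -> 0 match(es)
  Run at pos 5: 'a' (length 1) -> 0 match(es)
  Run at pos 7: 'a' (length 1) -> 0 match(es)
Matches found: []
Total: 0

0


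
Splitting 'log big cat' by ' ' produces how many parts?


Splitting by ' ' breaks the string at each occurrence of the separator.
Text: 'log big cat'
Parts after split:
  Part 1: 'log'
  Part 2: 'big'
  Part 3: 'cat'
Total parts: 3

3


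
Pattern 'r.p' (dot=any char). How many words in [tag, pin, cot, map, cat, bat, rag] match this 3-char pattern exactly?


Pattern 'r.p' means: starts with 'r', any single char, ends with 'p'.
Checking each word (must be exactly 3 chars):
  'tag' (len=3): no
  'pin' (len=3): no
  'cot' (len=3): no
  'map' (len=3): no
  'cat' (len=3): no
  'bat' (len=3): no
  'rag' (len=3): no
Matching words: []
Total: 0

0


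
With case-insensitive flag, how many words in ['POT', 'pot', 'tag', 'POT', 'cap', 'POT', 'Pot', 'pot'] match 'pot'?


Case-insensitive matching: compare each word's lowercase form to 'pot'.
  'POT' -> lower='pot' -> MATCH
  'pot' -> lower='pot' -> MATCH
  'tag' -> lower='tag' -> no
  'POT' -> lower='pot' -> MATCH
  'cap' -> lower='cap' -> no
  'POT' -> lower='pot' -> MATCH
  'Pot' -> lower='pot' -> MATCH
  'pot' -> lower='pot' -> MATCH
Matches: ['POT', 'pot', 'POT', 'POT', 'Pot', 'pot']
Count: 6

6


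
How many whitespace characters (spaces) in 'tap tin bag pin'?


\s matches whitespace characters (spaces, tabs, etc.).
Text: 'tap tin bag pin'
This text has 4 words separated by spaces.
Number of spaces = number of words - 1 = 4 - 1 = 3

3


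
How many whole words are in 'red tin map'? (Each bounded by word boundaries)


Word boundaries (\b) mark the start/end of each word.
Text: 'red tin map'
Splitting by whitespace:
  Word 1: 'red'
  Word 2: 'tin'
  Word 3: 'map'
Total whole words: 3

3


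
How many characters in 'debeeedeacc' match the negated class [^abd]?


Negated class [^abd] matches any char NOT in {a, b, d}
Scanning 'debeeedeacc':
  pos 0: 'd' -> no (excluded)
  pos 1: 'e' -> MATCH
  pos 2: 'b' -> no (excluded)
  pos 3: 'e' -> MATCH
  pos 4: 'e' -> MATCH
  pos 5: 'e' -> MATCH
  pos 6: 'd' -> no (excluded)
  pos 7: 'e' -> MATCH
  pos 8: 'a' -> no (excluded)
  pos 9: 'c' -> MATCH
  pos 10: 'c' -> MATCH
Total matches: 7

7


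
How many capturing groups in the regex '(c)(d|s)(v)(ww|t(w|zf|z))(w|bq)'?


To count capturing groups, count each '(' that starts a group.
Pattern: '(c)(d|s)(v)(ww|t(w|zf|z))(w|bq)'
Walking through the pattern:
  Position 0: '(' -> group #1
  Position 3: '(' -> group #2
  Position 8: '(' -> group #3
  Position 11: '(' -> group #4
  Position 16: '(' -> group #5
  Position 25: '(' -> group #6
Total capturing groups: 6

6


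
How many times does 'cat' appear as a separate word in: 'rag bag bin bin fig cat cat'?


Scanning each word for exact match 'cat':
  Word 1: 'rag' -> no
  Word 2: 'bag' -> no
  Word 3: 'bin' -> no
  Word 4: 'bin' -> no
  Word 5: 'fig' -> no
  Word 6: 'cat' -> MATCH
  Word 7: 'cat' -> MATCH
Total matches: 2

2


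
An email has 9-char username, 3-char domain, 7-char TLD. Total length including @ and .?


An email address has format: username@domain.tld
Username length: 9
'@' character: 1
Domain length: 3
'.' character: 1
TLD length: 7
Total = 9 + 1 + 3 + 1 + 7 = 21

21


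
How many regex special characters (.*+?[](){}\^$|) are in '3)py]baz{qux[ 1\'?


Regex special characters are: . * + ? [ ] ( ) { } \ ^ $ |
Scanning '3)py]baz{qux[ 1\':
  pos 1: ')' -> SPECIAL
  pos 4: ']' -> SPECIAL
  pos 8: '{' -> SPECIAL
  pos 12: '[' -> SPECIAL
  pos 15: '\' -> SPECIAL
Special chars found: [')', ']', '{', '[', '\\']
Total: 5

5


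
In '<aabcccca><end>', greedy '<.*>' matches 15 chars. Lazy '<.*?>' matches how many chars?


Greedy '<.*>' tries to match as MUCH as possible.
Lazy '<.*?>' tries to match as LITTLE as possible.

String: '<aabcccca><end>'
Greedy '<.*>' starts at first '<' and extends to the LAST '>': '<aabcccca><end>' (15 chars)
Lazy '<.*?>' starts at first '<' and stops at the FIRST '>': '<aabcccca>' (10 chars)

10


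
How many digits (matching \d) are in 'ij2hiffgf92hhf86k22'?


\d matches any digit 0-9.
Scanning 'ij2hiffgf92hhf86k22':
  pos 2: '2' -> DIGIT
  pos 9: '9' -> DIGIT
  pos 10: '2' -> DIGIT
  pos 14: '8' -> DIGIT
  pos 15: '6' -> DIGIT
  pos 17: '2' -> DIGIT
  pos 18: '2' -> DIGIT
Digits found: ['2', '9', '2', '8', '6', '2', '2']
Total: 7

7


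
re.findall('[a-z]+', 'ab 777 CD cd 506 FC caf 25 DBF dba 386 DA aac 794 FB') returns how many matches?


Pattern '[a-z]+' finds one or more lowercase letters.
Text: 'ab 777 CD cd 506 FC caf 25 DBF dba 386 DA aac 794 FB'
Scanning for matches:
  Match 1: 'ab'
  Match 2: 'cd'
  Match 3: 'caf'
  Match 4: 'dba'
  Match 5: 'aac'
Total matches: 5

5
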